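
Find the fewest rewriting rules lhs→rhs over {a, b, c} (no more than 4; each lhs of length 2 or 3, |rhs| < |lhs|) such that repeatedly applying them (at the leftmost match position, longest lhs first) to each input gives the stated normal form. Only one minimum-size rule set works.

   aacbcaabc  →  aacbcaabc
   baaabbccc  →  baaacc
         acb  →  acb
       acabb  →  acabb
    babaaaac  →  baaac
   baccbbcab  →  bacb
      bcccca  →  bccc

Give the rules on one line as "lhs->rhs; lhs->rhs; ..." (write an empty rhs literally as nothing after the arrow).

aba->; bbc->; cca->c

  | aacbcaabc
  | baaabbccc => baaacc
  | acb
  | acabb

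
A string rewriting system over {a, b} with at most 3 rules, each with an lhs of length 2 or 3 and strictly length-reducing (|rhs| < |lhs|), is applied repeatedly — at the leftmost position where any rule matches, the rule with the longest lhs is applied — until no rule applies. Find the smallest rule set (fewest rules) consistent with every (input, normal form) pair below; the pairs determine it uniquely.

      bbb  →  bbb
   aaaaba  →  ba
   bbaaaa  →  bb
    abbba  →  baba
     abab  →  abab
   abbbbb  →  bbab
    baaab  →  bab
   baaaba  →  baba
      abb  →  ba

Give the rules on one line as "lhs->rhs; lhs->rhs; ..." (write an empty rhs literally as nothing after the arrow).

  | bbb
  | aaaaba => aaba => ba
  | bbaaaa => bbaa => bb
  | abbba => baba

aa->; abb->ba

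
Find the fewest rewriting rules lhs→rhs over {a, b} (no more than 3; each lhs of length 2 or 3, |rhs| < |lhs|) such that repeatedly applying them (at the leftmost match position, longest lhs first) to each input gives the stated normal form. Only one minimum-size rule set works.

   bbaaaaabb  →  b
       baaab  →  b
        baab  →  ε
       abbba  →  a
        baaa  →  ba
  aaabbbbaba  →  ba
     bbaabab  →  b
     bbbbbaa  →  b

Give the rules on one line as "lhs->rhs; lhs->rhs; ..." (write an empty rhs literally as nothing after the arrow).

aa->; ab->; bb->

  | bbaaaaabb => aaaaabb => aaabb => abb => b
  | baaab => bab => b
  | baab => bb => ε
  | abbba => bba => a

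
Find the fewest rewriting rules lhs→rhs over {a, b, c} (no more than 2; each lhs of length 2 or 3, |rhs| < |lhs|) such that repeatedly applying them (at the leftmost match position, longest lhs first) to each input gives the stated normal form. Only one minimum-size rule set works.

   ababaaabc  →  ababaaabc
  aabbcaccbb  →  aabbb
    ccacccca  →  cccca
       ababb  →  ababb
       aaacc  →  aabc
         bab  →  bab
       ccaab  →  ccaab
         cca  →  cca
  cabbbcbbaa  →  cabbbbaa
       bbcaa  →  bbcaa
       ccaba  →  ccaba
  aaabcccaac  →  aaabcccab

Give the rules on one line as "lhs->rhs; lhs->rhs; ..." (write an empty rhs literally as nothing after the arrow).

  | ababaaabc
  | aabbcaccbb => aabbcbcbb => aabbcbb => aabbb
  | ccacccca => ccbccca => cccca
  | ababb

ac->b; cb->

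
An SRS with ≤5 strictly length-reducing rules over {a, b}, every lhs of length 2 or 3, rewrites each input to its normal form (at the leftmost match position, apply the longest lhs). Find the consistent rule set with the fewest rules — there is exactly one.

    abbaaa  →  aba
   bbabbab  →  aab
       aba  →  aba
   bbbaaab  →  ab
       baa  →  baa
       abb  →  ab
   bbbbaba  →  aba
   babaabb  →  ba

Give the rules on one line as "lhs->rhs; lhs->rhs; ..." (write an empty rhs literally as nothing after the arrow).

  | abbaaa => aaaa => aba
  | bbabbab => abbab => aab
  | aba
  | bbbaaab => bbaaab => aaab => abb => ab

aaa->ab; bab->ba; bb->b; bba->a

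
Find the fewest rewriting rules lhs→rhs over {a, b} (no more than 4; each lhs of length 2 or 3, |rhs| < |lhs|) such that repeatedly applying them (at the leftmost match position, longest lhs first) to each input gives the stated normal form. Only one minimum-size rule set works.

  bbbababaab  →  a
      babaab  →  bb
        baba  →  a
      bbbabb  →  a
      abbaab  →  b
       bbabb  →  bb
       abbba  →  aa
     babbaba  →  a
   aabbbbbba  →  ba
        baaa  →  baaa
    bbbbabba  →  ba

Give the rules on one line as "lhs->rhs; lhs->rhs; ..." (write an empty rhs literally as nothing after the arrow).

aab->bb; ab->b; bab->; bbb->a

  | bbbababaab => aababaab => bbabaab => baab => bbb => a
  | babaab => aab => bb
  | baba => a
  | bbbabb => aabb => bbb => a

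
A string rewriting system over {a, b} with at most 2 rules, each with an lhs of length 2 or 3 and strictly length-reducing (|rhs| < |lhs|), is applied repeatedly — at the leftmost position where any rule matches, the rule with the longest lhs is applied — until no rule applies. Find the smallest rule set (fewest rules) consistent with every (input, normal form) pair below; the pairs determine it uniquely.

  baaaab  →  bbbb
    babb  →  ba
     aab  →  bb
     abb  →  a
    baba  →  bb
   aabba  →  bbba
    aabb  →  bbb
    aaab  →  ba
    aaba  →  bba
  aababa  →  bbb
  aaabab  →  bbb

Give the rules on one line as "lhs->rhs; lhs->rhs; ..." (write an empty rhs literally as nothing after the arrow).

aa->b; ab->a

  | baaaab => bbaab => bbbb
  | babb => bab => ba
  | aab => bb
  | abb => ab => a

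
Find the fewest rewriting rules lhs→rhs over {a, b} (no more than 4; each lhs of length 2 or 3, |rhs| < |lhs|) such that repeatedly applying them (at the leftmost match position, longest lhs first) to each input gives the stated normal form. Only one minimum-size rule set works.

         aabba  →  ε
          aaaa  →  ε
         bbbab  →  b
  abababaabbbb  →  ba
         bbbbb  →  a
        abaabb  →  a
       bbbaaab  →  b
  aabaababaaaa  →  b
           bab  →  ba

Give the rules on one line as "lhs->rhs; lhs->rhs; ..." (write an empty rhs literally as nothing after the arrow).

aa->; ab->a; bb->a

  | aabba => bba => aa => ε
  | aaaa => aa => ε
  | bbbab => abab => aab => b
  | abababaabbbb => aababaabbbb => babaabbbb => baaabbbb => babbbb => babbb => babb => bab => ba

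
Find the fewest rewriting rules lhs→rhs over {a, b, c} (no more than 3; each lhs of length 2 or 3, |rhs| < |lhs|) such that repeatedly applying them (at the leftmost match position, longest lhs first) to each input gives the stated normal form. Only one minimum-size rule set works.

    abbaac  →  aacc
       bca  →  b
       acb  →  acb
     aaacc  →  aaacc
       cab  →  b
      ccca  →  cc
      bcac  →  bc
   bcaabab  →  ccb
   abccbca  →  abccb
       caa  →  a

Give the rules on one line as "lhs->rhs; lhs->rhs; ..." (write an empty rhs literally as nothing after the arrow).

ba->c; bba->ab; ca->

  | abbaac => aabac => aacc
  | bca => b
  | acb
  | aaacc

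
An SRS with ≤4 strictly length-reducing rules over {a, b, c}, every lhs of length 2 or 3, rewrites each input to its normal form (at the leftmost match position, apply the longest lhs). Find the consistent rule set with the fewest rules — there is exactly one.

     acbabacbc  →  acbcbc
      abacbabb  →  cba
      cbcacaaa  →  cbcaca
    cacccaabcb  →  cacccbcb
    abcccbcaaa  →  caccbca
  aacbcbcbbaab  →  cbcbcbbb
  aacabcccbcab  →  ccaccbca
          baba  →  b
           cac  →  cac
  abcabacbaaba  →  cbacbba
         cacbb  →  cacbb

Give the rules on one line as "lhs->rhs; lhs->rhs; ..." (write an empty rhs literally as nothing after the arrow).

aa->; ab->a; abc->ca

  | acbabacbc => acbaacbc => acbcbc
  | abacbabb => aacbabb => cbabb => cbab => cba
  | cbcacaaa => cbcaca
  | cacccaabcb => cacccbcb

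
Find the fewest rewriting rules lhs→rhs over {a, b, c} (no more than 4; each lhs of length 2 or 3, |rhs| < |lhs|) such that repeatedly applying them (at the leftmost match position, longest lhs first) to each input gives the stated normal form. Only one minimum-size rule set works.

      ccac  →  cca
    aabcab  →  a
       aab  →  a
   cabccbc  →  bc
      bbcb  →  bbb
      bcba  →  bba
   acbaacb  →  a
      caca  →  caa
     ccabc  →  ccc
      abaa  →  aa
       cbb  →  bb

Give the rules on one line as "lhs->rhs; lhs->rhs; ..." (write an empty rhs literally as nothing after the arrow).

ab->; ac->a; cb->b

  | ccac => cca
  | aabcab => acab => aab => a
  | aab => a
  | cabccbc => cccbc => ccbc => cbc => bc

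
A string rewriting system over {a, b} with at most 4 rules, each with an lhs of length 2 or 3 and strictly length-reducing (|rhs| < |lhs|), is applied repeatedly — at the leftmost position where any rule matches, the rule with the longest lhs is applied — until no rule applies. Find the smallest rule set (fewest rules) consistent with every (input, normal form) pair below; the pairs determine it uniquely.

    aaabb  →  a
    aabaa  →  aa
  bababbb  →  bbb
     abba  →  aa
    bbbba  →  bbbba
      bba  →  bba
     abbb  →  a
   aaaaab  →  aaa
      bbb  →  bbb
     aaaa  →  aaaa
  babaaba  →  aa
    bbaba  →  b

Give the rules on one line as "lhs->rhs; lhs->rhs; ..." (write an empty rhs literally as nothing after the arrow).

aab->; ab->a; baa->

  | aaabb => ab => a
  | aabaa => aa
  | bababbb => baabbb => bbb
  | abba => aba => aa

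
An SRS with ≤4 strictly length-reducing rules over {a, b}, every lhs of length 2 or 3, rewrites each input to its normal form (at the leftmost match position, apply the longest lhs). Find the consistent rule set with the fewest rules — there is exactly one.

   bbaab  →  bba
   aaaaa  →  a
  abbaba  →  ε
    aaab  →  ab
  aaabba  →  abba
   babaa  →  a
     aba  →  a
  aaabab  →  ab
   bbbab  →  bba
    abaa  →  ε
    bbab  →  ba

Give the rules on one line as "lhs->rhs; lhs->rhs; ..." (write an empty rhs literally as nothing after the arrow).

  | bbaab => bba
  | aaaaa => aaa => a
  | abbaba => abaa => aa => ε
  | aaab => ab

aa->; aab->a; aba->a; bab->a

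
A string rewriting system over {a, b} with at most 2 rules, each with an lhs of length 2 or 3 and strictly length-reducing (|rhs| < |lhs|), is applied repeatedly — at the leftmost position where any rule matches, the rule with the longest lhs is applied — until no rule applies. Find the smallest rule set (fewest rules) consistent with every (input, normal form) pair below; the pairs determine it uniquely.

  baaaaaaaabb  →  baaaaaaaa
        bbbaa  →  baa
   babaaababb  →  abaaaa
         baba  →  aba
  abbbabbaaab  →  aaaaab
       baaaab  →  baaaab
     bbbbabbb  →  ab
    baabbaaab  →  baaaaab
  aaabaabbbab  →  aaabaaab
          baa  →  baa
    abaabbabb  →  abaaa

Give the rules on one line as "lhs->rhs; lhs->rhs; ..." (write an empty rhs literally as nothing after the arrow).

  | baaaaaaaabb => baaaaaaaa
  | bbbaa => baa
  | babaaababb => abaaababb => abaaaabb => abaaaa
  | baba => aba

bab->ab; bb->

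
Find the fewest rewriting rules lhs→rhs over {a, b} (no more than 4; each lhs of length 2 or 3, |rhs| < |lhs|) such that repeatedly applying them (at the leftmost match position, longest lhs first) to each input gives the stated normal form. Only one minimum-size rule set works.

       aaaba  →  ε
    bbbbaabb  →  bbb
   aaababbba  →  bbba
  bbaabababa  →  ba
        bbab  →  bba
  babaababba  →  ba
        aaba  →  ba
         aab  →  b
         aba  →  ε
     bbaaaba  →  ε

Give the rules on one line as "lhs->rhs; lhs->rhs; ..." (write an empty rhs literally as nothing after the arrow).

  | aaaba => aba => aa => ε
  | bbbbaabb => bbbabb => bbb
  | aaababbba => ababbba => aabbba => bbba
  | bbaabababa => babababa => baababa => ababa => aaba => ba

aa->; ab->a; abb->; baa->a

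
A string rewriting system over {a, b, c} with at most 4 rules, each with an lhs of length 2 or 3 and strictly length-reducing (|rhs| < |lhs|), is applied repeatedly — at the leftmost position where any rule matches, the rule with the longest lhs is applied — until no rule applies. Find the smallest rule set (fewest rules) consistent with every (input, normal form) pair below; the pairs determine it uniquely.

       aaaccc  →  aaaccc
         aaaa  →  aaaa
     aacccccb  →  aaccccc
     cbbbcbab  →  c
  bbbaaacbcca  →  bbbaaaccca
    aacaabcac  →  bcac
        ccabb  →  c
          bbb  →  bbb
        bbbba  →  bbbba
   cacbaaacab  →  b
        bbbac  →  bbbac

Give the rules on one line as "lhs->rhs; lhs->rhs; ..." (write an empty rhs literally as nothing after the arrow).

ab->b; cab->b; cb->c

  | aaaccc
  | aaaa
  | aacccccb => aaccccc
  | cbbbcbab => cbbcbab => cbcbab => ccbab => ccab => cb => c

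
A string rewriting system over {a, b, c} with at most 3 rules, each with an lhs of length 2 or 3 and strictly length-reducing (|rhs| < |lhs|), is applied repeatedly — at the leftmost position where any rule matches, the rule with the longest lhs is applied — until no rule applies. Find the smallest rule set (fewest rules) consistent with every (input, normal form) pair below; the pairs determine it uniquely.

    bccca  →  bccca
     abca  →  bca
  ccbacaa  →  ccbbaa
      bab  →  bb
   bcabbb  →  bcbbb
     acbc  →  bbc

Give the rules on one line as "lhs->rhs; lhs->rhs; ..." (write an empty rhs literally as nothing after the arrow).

  | bccca
  | abca => bca
  | ccbacaa => ccbbaa
  | bab => bb

ab->b; ac->b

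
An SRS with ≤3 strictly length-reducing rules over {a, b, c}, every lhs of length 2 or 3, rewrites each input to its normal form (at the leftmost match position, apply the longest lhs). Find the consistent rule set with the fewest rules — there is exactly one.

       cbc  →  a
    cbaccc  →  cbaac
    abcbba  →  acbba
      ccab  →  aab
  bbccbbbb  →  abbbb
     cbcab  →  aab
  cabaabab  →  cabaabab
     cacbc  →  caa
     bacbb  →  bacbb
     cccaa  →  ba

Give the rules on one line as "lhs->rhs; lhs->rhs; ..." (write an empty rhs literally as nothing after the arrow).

aca->b; bc->c; cc->a

  | cbc => cc => a
  | cbaccc => cbaac
  | abcbba => acbba
  | ccab => aab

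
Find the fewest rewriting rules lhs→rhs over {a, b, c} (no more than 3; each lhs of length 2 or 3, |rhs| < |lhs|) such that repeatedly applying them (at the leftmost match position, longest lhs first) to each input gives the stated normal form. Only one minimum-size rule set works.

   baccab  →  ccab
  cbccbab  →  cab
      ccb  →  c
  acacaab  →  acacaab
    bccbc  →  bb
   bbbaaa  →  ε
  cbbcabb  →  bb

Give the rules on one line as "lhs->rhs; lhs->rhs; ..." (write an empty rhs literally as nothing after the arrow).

ba->; bc->b; cb->

  | baccab => ccab
  | cbccbab => ccbab => cab
  | ccb => c
  | acacaab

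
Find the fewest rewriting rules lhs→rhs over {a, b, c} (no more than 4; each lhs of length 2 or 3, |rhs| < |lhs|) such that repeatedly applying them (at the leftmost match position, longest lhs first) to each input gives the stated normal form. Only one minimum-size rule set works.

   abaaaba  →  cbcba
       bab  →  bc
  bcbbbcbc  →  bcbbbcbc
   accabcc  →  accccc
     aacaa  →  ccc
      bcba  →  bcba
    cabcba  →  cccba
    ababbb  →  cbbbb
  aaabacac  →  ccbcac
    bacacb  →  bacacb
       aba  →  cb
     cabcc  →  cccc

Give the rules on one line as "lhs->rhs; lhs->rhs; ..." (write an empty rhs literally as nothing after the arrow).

  | abaaaba => cbaaba => cbcba
  | bab => bc
  | bcbbbcbc
  | accabcc => accccc

aa->c; ab->c; aba->cb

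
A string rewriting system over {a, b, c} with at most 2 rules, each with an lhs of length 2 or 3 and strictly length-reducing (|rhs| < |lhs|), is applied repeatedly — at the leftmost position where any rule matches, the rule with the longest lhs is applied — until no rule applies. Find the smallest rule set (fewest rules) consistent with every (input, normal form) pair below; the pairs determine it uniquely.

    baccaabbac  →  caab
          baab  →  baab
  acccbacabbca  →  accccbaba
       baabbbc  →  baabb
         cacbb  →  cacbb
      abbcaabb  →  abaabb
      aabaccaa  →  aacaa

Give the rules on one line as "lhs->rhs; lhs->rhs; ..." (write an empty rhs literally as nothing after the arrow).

bac->cb; bc->

  | baccaabbac => cbcaabbac => caabbac => caabcb => caab
  | baab
  | acccbacabbca => accccbabbca => accccbaba
  | baabbbc => baabb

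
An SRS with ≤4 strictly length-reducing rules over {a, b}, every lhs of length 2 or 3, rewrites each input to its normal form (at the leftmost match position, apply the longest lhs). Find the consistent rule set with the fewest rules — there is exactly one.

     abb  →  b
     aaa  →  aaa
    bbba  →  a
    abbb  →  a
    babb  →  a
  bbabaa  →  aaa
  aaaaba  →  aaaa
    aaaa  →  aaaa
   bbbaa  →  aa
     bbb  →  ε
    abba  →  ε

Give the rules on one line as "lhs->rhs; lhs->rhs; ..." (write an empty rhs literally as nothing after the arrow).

  | abb => b
  | aaa
  | bbba => aba => a
  | abbb => bb => a

ab->; ba->; bb->a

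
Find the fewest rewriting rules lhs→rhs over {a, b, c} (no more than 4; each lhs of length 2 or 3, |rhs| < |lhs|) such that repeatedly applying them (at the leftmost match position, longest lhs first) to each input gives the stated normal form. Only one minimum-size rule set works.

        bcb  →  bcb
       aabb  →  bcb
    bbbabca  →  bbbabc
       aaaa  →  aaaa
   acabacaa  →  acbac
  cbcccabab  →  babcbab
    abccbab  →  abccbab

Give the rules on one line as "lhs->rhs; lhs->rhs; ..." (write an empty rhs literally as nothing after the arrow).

  | bcb
  | aabb => bcb
  | bbbabca => bbbabc
  | aaaa

aab->bc; ca->c; cbc->ba; cca->bc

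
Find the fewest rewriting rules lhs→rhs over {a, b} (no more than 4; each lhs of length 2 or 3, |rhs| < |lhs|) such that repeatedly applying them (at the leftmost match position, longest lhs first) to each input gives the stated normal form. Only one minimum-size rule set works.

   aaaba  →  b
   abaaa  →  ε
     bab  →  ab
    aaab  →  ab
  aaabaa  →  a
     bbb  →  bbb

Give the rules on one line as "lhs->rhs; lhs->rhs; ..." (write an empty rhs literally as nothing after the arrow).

  | aaaba => aba => b
  | abaaa => baa => aa => ε
  | bab => ab
  | aaab => ab

aa->; aba->b; ba->a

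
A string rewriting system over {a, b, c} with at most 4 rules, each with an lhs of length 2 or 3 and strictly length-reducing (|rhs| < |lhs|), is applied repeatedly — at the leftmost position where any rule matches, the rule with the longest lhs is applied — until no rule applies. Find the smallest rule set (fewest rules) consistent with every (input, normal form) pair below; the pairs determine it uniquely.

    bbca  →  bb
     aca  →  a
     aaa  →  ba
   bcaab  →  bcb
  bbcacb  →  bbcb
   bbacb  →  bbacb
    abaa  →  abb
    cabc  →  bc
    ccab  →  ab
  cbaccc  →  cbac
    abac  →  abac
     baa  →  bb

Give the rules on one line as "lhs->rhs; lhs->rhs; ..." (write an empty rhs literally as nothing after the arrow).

aa->b; ca->; caa->c; cc->

  | bbca => bb
  | aca => a
  | aaa => ba
  | bcaab => bcb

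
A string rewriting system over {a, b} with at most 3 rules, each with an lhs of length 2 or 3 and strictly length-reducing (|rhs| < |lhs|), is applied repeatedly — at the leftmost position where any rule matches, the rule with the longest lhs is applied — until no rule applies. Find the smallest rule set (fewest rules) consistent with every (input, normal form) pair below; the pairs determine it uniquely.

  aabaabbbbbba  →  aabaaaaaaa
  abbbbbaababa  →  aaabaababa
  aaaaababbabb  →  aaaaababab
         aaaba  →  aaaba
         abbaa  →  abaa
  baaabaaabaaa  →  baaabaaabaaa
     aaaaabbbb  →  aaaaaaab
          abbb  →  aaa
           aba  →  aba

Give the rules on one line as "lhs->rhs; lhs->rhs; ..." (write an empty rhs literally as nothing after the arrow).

bb->b; bbb->aa

  | aabaabbbbbba => aabaaaabbba => aabaaaaaaa
  | abbbbbaababa => aaabbaababa => aaabaababa
  | aaaaababbabb => aaaaabababb => aaaaababab
  | aaaba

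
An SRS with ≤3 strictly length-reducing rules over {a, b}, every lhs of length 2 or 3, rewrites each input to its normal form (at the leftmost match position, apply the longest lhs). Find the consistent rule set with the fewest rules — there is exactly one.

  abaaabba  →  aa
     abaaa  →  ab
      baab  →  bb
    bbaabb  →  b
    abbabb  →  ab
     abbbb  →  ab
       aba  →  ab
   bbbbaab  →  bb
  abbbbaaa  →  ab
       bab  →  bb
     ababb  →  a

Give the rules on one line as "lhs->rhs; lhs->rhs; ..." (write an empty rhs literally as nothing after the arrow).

  | abaaabba => abaabba => ababba => abbba => aa
  | abaaa => abaa => aba => ab
  | baab => bab => bb
  | bbaabb => bbabb => bbbb => b

ba->b; bbb->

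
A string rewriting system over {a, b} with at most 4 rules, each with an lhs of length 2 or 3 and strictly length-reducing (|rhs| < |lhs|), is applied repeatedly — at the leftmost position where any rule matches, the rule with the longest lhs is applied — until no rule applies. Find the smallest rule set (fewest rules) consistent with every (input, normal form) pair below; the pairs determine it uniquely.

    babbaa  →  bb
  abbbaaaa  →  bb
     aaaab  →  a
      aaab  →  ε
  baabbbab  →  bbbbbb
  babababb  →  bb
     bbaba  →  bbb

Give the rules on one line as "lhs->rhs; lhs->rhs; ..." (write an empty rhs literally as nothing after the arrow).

  | babbaa => bbaa => bba => bb
  | abbbaaaa => bbaaaa => bbaaa => bbaa => bba => bb
  | aaaab => aab => a
  | aaab => ab => ε

aaa->a; ab->; baa->bb; bba->bb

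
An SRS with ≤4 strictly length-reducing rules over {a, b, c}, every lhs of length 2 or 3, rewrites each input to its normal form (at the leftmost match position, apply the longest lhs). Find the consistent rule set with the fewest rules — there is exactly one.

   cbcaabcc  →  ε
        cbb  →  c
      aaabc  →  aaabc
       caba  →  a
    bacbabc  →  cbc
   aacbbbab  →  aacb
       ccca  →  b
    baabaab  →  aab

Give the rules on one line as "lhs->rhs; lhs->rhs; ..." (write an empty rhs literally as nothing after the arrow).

ba->; bb->; ca->b; cc->

  | cbcaabcc => cbbabcc => cabcc => bbcc => cc => ε
  | cbb => c
  | aaabc
  | caba => bba => a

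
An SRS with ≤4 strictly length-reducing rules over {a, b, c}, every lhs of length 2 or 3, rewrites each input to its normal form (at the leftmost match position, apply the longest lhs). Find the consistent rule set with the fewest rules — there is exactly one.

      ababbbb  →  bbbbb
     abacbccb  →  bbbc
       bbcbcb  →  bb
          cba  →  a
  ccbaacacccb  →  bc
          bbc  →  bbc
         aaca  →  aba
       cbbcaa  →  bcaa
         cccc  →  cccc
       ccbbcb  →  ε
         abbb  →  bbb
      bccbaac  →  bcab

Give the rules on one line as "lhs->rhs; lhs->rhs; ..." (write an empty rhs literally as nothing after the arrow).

  | ababbbb => abbbbb => bbbbb
  | abacbccb => abbbccb => bbbccb => bbbc
  | bbcbcb => bbcb => bb
  | cba => a

abb->bb; ac->b; cb->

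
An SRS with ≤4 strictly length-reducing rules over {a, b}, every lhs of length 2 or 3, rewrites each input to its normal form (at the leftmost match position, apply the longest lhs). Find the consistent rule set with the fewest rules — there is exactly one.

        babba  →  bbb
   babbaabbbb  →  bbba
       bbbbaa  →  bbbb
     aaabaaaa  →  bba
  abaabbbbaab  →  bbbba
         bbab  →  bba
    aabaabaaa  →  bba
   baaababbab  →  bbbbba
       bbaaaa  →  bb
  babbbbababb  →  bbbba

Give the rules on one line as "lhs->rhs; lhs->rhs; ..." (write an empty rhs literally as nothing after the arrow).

aa->; ab->a; aba->bb

  | babba => baba => bbb
  | babbaabbbb => babaabbbb => bbbabbbb => bbbabbb => bbbabb => bbbab => bbba
  | bbbbaa => bbbb
  | aaabaaaa => abaaaa => bbaaa => bba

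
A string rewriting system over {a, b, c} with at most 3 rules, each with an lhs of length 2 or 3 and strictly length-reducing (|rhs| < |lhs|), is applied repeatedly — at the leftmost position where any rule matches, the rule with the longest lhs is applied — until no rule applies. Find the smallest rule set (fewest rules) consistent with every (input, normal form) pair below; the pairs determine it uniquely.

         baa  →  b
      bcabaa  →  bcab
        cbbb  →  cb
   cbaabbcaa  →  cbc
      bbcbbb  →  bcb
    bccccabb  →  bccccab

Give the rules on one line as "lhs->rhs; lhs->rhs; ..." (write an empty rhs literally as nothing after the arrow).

  | baa => b
  | bcabaa => bcab
  | cbbb => cbb => cb
  | cbaabbcaa => cbbbcaa => cbbcaa => cbcaa => cbc

aa->; bb->b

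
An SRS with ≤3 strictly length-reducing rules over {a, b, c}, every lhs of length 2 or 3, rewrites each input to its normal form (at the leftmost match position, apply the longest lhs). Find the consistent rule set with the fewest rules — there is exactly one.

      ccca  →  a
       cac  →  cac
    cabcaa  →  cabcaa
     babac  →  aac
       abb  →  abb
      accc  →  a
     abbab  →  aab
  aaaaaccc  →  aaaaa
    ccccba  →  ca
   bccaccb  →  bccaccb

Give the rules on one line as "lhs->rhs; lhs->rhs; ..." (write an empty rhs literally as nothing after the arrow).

ba->a; ccc->

  | ccca => a
  | cac
  | cabcaa
  | babac => abac => aac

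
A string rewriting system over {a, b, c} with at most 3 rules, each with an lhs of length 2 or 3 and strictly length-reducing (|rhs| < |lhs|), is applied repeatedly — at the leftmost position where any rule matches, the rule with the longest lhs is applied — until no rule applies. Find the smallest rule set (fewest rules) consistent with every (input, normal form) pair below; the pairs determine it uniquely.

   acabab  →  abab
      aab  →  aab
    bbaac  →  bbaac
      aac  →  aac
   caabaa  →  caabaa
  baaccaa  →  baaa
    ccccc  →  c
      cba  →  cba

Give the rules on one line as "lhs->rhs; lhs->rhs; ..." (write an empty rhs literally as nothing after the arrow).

  | acabab => abab
  | aab
  | bbaac
  | aac

aca->a; cc->c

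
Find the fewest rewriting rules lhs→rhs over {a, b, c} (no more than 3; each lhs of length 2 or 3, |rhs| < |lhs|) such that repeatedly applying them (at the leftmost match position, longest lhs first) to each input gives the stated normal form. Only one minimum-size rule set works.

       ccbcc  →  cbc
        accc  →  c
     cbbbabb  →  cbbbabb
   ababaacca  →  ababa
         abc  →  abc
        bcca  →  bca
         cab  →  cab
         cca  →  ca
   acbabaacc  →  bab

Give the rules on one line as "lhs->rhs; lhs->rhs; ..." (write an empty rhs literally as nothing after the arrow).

ac->; cc->c

  | ccbcc => cbcc => cbc
  | accc => cc => c
  | cbbbabb
  | ababaacca => ababaca => ababa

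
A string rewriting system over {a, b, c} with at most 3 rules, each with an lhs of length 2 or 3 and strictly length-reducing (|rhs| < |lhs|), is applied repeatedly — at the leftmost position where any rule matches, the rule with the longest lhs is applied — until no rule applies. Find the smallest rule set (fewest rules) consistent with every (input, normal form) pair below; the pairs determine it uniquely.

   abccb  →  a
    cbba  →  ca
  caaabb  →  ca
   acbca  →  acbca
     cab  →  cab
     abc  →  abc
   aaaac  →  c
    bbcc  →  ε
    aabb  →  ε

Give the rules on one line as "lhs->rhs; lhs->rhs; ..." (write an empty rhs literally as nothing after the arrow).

aa->; bb->; cc->

  | abccb => abb => a
  | cbba => ca
  | caaabb => cabb => ca
  | acbca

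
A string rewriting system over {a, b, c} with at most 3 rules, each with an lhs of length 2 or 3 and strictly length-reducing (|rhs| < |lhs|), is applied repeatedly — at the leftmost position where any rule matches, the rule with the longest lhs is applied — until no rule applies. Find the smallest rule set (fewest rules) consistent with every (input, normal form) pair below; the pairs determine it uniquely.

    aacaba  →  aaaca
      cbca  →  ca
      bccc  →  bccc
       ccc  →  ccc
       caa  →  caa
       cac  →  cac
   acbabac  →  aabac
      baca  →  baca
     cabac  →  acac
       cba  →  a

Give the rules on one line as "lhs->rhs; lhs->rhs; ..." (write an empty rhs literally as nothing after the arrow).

cab->ac; cb->

  | aacaba => aaaca
  | cbca => ca
  | bccc
  | ccc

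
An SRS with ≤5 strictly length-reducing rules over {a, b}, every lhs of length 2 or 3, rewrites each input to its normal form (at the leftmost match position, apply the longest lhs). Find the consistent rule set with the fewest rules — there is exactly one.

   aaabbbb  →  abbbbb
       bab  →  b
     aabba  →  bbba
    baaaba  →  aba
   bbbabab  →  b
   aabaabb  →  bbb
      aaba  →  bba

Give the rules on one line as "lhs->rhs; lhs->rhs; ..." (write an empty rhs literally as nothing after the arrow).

aa->b; aaa->ab; baa->; bab->aa

  | aaabbbb => abbbbb
  | bab => aa => b
  | aabba => bbba
  | baaaba => aba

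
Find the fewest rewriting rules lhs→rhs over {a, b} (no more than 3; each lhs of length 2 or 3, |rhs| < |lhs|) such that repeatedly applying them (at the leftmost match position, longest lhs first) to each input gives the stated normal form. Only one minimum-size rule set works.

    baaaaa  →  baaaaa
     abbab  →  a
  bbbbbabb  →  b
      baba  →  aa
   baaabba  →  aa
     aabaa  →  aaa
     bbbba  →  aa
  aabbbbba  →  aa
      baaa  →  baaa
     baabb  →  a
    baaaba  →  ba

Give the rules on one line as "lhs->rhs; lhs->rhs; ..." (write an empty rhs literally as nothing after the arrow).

aab->bb; ab->b; bb->a

  | baaaaa
  | abbab => bbab => aab => bb => a
  | bbbbbabb => abbbabb => bbbabb => ababb => babb => bbb => ab => b
  | baba => bba => aa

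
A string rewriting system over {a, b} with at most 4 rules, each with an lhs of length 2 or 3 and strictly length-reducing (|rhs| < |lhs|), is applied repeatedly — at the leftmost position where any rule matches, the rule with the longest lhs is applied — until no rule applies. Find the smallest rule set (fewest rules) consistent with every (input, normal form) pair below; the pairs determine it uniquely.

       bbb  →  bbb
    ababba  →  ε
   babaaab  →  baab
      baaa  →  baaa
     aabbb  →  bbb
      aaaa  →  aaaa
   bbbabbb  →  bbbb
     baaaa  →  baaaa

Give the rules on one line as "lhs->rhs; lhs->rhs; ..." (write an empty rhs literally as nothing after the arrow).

  | bbb
  | ababba => bba => ε
  | babaaab => baab
  | baaa

aba->; abb->bb; bba->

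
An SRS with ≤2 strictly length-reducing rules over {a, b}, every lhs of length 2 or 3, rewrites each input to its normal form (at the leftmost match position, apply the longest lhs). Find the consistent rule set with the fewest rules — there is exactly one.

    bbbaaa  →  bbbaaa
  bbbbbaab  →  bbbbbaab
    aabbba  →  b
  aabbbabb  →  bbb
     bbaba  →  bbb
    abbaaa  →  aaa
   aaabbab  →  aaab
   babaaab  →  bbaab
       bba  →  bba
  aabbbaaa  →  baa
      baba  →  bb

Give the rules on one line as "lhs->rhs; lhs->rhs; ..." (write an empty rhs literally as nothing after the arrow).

  | bbbaaa
  | bbbbbaab
  | aabbba => aba => b
  | aabbbabb => ababb => bbb

aba->b; abb->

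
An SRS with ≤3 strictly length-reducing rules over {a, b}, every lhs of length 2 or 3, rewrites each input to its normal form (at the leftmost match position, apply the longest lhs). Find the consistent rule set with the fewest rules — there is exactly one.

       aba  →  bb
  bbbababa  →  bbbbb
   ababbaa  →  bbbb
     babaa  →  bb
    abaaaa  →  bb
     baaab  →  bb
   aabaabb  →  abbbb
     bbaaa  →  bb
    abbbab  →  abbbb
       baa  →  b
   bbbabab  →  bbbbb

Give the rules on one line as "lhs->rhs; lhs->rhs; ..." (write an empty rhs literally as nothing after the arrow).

  | aba => bb
  | bbbababa => bbbbaba => bbbbba => bbbbb
  | ababbaa => bbbbaa => bbbba => bbbb
  | babaa => bbaa => bba => bb

aba->bb; ba->b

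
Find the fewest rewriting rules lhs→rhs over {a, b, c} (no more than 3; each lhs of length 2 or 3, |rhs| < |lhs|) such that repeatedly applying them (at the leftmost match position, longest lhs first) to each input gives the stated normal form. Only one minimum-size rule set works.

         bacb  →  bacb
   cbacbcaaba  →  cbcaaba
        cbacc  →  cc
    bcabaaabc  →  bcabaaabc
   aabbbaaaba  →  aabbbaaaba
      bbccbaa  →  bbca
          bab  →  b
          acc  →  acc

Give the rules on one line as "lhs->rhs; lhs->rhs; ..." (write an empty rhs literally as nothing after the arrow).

  | bacb
  | cbacbcaaba => cbcaaba
  | cbacc => cc
  | bcabaaabc

bab->b; cba->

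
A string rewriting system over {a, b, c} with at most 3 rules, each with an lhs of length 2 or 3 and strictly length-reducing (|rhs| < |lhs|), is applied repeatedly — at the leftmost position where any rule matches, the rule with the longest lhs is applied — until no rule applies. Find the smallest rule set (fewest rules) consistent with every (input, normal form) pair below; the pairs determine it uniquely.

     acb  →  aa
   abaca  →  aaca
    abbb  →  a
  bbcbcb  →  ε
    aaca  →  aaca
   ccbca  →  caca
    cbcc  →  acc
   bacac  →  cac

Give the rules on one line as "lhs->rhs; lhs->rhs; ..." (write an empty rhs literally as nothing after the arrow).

ab->a; ba->; cb->a

  | acb => aa
  | abaca => aaca
  | abbb => abb => ab => a
  | bbcbcb => bbacb => bcb => ba => ε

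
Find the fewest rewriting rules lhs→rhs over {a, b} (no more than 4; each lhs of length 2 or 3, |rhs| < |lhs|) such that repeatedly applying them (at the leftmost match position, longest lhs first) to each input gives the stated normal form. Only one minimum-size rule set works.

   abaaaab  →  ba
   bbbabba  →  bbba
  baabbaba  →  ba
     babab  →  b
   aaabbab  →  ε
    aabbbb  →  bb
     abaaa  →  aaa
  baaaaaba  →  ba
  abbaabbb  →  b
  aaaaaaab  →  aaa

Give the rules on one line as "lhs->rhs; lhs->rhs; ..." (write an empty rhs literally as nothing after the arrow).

  | abaaaab => aaaab => aaba => baa => ba
  | bbbabba => bbba
  | baabbaba => babbaba => baba => ba
  | babab => bab => b

aab->ba; ab->; abb->; baa->ba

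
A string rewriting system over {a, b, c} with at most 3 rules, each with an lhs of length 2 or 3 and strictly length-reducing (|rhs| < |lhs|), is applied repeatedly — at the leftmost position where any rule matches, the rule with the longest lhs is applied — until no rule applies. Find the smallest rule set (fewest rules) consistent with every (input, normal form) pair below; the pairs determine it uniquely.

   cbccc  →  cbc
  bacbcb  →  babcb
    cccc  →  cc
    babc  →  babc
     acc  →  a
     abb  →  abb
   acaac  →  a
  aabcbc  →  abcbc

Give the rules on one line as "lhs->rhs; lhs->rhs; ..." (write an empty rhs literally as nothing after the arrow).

  | cbccc => cbc
  | bacbcb => babcb
  | cccc => cc
  | babc

aa->a; ac->a; ccc->c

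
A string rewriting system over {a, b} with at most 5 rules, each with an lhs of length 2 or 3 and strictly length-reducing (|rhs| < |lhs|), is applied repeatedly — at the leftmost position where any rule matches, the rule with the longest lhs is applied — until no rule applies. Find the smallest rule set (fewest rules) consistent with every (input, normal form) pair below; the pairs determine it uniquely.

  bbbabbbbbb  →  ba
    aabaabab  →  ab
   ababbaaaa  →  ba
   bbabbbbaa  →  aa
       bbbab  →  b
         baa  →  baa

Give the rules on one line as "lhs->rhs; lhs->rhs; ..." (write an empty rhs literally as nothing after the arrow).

  | bbbabbbbbb => ababbbbbb => bbbbbb => abbbb => aabb => aaa => ba
  | aabaabab => aabab => ab
  | ababbaaaa => bbaaaa => aaa => ba
  | bbabbbbaa => bbbbaa => abbaa => aa

aaa->ba; aba->; bb->a; bba->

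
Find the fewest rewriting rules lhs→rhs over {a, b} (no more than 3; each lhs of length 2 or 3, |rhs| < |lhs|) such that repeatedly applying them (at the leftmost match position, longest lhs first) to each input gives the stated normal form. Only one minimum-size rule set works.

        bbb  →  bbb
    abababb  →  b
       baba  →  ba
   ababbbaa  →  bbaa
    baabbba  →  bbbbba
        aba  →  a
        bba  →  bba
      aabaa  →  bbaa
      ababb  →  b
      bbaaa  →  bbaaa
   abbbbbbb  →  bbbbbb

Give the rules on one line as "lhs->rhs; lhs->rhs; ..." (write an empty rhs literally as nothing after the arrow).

  | bbb
  | abababb => ababb => abb => b
  | baba => ba
  | ababbbaa => abbbaa => bbaa

aab->bb; ab->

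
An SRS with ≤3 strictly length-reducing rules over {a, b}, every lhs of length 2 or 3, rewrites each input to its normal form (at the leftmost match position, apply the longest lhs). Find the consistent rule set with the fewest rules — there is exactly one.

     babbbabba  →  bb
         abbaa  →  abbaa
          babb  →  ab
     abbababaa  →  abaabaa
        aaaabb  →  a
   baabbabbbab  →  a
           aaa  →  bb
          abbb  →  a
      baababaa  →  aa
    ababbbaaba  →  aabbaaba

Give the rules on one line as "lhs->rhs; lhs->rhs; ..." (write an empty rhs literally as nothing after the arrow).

  | babbbabba => abbabba => ababa => aaa => bb
  | abbaa
  | babb => ab
  | abbababaa => abaabaa

aaa->bb; bab->a; bbb->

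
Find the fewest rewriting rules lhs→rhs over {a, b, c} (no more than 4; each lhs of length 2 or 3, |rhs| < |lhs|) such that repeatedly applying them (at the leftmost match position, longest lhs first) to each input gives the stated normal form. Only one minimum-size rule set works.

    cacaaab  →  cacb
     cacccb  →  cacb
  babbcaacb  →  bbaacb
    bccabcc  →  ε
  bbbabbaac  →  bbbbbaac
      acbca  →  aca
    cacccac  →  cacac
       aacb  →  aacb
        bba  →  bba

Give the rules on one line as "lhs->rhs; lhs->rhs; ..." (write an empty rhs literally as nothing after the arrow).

  | cacaaab => cacaab => cacab => cacb
  | cacccb => cacb
  | babbcaacb => bbbcaacb => bbaacb
  | bccabcc => cabcc => cbcc => cc => ε

ab->b; bc->; cc->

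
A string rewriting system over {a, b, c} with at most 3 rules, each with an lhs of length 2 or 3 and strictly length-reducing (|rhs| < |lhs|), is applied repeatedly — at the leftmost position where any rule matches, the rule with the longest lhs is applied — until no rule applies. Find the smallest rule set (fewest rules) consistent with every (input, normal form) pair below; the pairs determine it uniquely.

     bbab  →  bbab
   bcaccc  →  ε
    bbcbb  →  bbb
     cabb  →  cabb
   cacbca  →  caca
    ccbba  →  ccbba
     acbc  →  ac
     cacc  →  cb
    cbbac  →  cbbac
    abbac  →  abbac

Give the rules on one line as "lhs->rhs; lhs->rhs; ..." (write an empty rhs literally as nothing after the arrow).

  | bbab
  | bcaccc => accc => bc => ε
  | bbcbb => bbb
  | cabb

acc->b; bc->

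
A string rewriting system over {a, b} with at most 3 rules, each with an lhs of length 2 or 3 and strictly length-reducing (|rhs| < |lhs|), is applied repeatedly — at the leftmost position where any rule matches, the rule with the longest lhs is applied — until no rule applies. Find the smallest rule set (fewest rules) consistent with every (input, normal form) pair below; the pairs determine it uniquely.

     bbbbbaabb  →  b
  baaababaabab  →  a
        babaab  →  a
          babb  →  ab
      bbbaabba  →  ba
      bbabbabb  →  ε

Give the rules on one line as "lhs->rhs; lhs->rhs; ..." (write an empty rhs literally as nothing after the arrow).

aab->; bab->a; bb->b

  | bbbbbaabb => bbbbaabb => bbbaabb => bbaabb => baabb => bb => b
  | baaababaabab => baabaabab => baabab => bab => a
  | babaab => aaab => a
  | babb => ab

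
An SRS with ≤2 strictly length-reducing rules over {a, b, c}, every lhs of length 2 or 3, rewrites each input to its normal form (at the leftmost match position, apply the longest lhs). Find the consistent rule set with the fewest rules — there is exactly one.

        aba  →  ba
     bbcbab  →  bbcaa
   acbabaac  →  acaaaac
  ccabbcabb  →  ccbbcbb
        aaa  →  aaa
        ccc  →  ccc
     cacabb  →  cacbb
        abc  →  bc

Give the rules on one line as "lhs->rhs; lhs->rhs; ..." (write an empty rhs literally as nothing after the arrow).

  | aba => ba
  | bbcbab => bbcaa
  | acbabaac => acaaaac
  | ccabbcabb => ccbbcabb => ccbbcbb

ab->b; bab->aa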